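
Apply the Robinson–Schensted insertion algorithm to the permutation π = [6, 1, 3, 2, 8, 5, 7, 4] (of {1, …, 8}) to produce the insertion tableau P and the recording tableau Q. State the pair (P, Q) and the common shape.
P = [1, 2, 4, 7] / [3, 5] / [6, 8];  Q = [1, 3, 5, 7] / [2, 6] / [4, 8];  common shape = (4, 2, 2)

Row-insert the values π_1, π_2, … into P one at a time, bumping the leftmost entry strictly greater than the inserted value down to the next row. The recording tableau Q records, in position (i, j), the step at which that cell was added to P.
  Insert 6 (step 1): P = [6];  Q = [1]
  Insert 1 (step 2): P = [1] / [6];  Q = [1] / [2]
  Insert 3 (step 3): P = [1, 3] / [6];  Q = [1, 3] / [2]
  Insert 2 (step 4): P = [1, 2] / [3] / [6];  Q = [1, 3] / [2] / [4]
  Insert 8 (step 5): P = [1, 2, 8] / [3] / [6];  Q = [1, 3, 5] / [2] / [4]
  Insert 5 (step 6): P = [1, 2, 5] / [3, 8] / [6];  Q = [1, 3, 5] / [2, 6] / [4]
  Insert 7 (step 7): P = [1, 2, 5, 7] / [3, 8] / [6];  Q = [1, 3, 5, 7] / [2, 6] / [4]
  Insert 4 (step 8): P = [1, 2, 4, 7] / [3, 5] / [6, 8];  Q = [1, 3, 5, 7] / [2, 6] / [4, 8]
Final shape: (4, 2, 2).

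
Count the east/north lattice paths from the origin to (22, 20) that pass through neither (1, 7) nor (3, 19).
Number of paths = 506367721100

Inclusion–exclusion. Total paths: C(42, 22) = 513791607420. Through P₁: C(8, 1)·C(34, 21) = 7423870080. Through P₂: C(22, 3)·C(20, 19) = 30800. Since P₁ is strictly southwest of P₂, a monotone path through both must visit P₁ then P₂; paths through both = C(8, 1)·C(14, 2)·C(20, 19) = 14560. Avoid both = 513791607420 − 7423870080 − 30800 + 14560 = 506367721100.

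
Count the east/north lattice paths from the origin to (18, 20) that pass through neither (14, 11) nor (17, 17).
Number of paths = 22554221130

Inclusion–exclusion. Total paths: C(38, 18) = 33578000610. Through P₁: C(25, 14)·C(13, 4) = 3187041000. Through P₂: C(34, 17)·C(4, 1) = 9334424880. Since P₁ is strictly southwest of P₂, a monotone path through both must visit P₁ then P₂; paths through both = C(25, 14)·C(9, 3)·C(4, 1) = 1497686400. Avoid both = 33578000610 − 3187041000 − 9334424880 + 1497686400 = 22554221130.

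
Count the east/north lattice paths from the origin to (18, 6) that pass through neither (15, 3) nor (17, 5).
Number of paths = 75400

Inclusion–exclusion. Total paths: C(24, 18) = 134596. Through P₁: C(18, 15)·C(6, 3) = 16320. Through P₂: C(22, 17)·C(2, 1) = 52668. Since P₁ is strictly southwest of P₂, a monotone path through both must visit P₁ then P₂; paths through both = C(18, 15)·C(4, 2)·C(2, 1) = 9792. Avoid both = 134596 − 16320 − 52668 + 9792 = 75400.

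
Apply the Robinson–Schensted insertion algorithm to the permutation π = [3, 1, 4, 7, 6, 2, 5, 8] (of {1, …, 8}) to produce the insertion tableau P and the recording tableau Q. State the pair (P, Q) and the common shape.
P = [1, 2, 5, 8] / [3, 4, 6] / [7];  Q = [1, 3, 4, 8] / [2, 5, 7] / [6];  common shape = (4, 3, 1)

Row-insert the values π_1, π_2, … into P one at a time, bumping the leftmost entry strictly greater than the inserted value down to the next row. The recording tableau Q records, in position (i, j), the step at which that cell was added to P.
  Insert 3 (step 1): P = [3];  Q = [1]
  Insert 1 (step 2): P = [1] / [3];  Q = [1] / [2]
  Insert 4 (step 3): P = [1, 4] / [3];  Q = [1, 3] / [2]
  Insert 7 (step 4): P = [1, 4, 7] / [3];  Q = [1, 3, 4] / [2]
  Insert 6 (step 5): P = [1, 4, 6] / [3, 7];  Q = [1, 3, 4] / [2, 5]
  Insert 2 (step 6): P = [1, 2, 6] / [3, 4] / [7];  Q = [1, 3, 4] / [2, 5] / [6]
  Insert 5 (step 7): P = [1, 2, 5] / [3, 4, 6] / [7];  Q = [1, 3, 4] / [2, 5, 7] / [6]
  Insert 8 (step 8): P = [1, 2, 5, 8] / [3, 4, 6] / [7];  Q = [1, 3, 4, 8] / [2, 5, 7] / [6]
Final shape: (4, 3, 1).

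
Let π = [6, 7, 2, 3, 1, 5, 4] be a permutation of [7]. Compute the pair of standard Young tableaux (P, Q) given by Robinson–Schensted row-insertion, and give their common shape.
P = [1, 3, 4] / [2, 5] / [6, 7];  Q = [1, 2, 6] / [3, 4] / [5, 7];  common shape = (3, 2, 2)

Row-insert the values π_1, π_2, … into P one at a time, bumping the leftmost entry strictly greater than the inserted value down to the next row. The recording tableau Q records, in position (i, j), the step at which that cell was added to P.
  Insert 6 (step 1): P = [6];  Q = [1]
  Insert 7 (step 2): P = [6, 7];  Q = [1, 2]
  Insert 2 (step 3): P = [2, 7] / [6];  Q = [1, 2] / [3]
  Insert 3 (step 4): P = [2, 3] / [6, 7];  Q = [1, 2] / [3, 4]
  Insert 1 (step 5): P = [1, 3] / [2, 7] / [6];  Q = [1, 2] / [3, 4] / [5]
  Insert 5 (step 6): P = [1, 3, 5] / [2, 7] / [6];  Q = [1, 2, 6] / [3, 4] / [5]
  Insert 4 (step 7): P = [1, 3, 4] / [2, 5] / [6, 7];  Q = [1, 2, 6] / [3, 4] / [5, 7]
Final shape: (3, 2, 2).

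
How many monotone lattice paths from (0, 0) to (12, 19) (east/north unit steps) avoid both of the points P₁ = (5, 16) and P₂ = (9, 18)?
Number of paths = 121152285

Inclusion–exclusion. Total paths: C(31, 12) = 141120525. Through P₁: C(21, 5)·C(10, 7) = 2441880. Through P₂: C(27, 9)·C(4, 3) = 18747300. Since P₁ is strictly southwest of P₂, a monotone path through both must visit P₁ then P₂; paths through both = C(21, 5)·C(6, 4)·C(4, 3) = 1220940. Avoid both = 141120525 − 2441880 − 18747300 + 1220940 = 121152285.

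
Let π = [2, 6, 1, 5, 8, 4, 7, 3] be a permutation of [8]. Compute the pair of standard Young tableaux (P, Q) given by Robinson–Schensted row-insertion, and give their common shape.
P = [1, 3, 7] / [2, 4, 8] / [5] / [6];  Q = [1, 2, 5] / [3, 4, 7] / [6] / [8];  common shape = (3, 3, 1, 1)

Row-insert the values π_1, π_2, … into P one at a time, bumping the leftmost entry strictly greater than the inserted value down to the next row. The recording tableau Q records, in position (i, j), the step at which that cell was added to P.
  Insert 2 (step 1): P = [2];  Q = [1]
  Insert 6 (step 2): P = [2, 6];  Q = [1, 2]
  Insert 1 (step 3): P = [1, 6] / [2];  Q = [1, 2] / [3]
  Insert 5 (step 4): P = [1, 5] / [2, 6];  Q = [1, 2] / [3, 4]
  Insert 8 (step 5): P = [1, 5, 8] / [2, 6];  Q = [1, 2, 5] / [3, 4]
  Insert 4 (step 6): P = [1, 4, 8] / [2, 5] / [6];  Q = [1, 2, 5] / [3, 4] / [6]
  Insert 7 (step 7): P = [1, 4, 7] / [2, 5, 8] / [6];  Q = [1, 2, 5] / [3, 4, 7] / [6]
  Insert 3 (step 8): P = [1, 3, 7] / [2, 4, 8] / [5] / [6];  Q = [1, 2, 5] / [3, 4, 7] / [6] / [8]
Final shape: (3, 3, 1, 1).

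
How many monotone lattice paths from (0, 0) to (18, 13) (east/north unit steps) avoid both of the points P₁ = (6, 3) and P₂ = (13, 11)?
Number of paths = 110867127

Inclusion–exclusion. Total paths: C(31, 18) = 206253075. Through P₁: C(9, 6)·C(22, 12) = 54318264. Through P₂: C(24, 13)·C(7, 5) = 52419024. Since P₁ is strictly southwest of P₂, a monotone path through both must visit P₁ then P₂; paths through both = C(9, 6)·C(15, 7)·C(7, 5) = 11351340. Avoid both = 206253075 − 54318264 − 52419024 + 11351340 = 110867127.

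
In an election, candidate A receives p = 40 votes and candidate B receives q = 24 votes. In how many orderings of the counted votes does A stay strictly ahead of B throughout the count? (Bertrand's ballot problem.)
Strict-lead orderings = 62662276367416530

Total orderings of the 64 votes with 40 for A: C(64, 40) = 250649105469666120. By the Bertrand ballot formula (Cycle Lemma / reflection principle), the number of orderings in which A is strictly ahead of B throughout is (p − q)/(p + q) · C(p + q, p) = (40 − 24)/(40 + 24) · 250649105469666120 = 62662276367416530.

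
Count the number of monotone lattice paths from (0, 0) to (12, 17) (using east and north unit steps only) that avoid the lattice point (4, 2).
Number of paths = 44541225

Total paths from (0, 0) to (12, 17): C(29, 12) = 51895935. Paths through (4, 2): (paths (0, 0) → (4, 2)) × (paths (4, 2) → (12, 17)) = C(6, 4) · C(23, 8) = 15 · 490314 = 7354710. Avoidance count = 51895935 − 7354710 = 44541225.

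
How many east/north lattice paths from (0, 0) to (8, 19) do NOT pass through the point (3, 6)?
Number of paths = 1500363

Total paths from (0, 0) to (8, 19): C(27, 8) = 2220075. Paths through (3, 6): (paths (0, 0) → (3, 6)) × (paths (3, 6) → (8, 19)) = C(9, 3) · C(18, 5) = 84 · 8568 = 719712. Avoidance count = 2220075 − 719712 = 1500363.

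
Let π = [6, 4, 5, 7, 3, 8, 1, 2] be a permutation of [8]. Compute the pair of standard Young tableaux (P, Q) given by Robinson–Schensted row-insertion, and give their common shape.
P = [1, 2, 7, 8] / [3, 5] / [4] / [6];  Q = [1, 3, 4, 6] / [2, 8] / [5] / [7];  common shape = (4, 2, 1, 1)

Row-insert the values π_1, π_2, … into P one at a time, bumping the leftmost entry strictly greater than the inserted value down to the next row. The recording tableau Q records, in position (i, j), the step at which that cell was added to P.
  Insert 6 (step 1): P = [6];  Q = [1]
  Insert 4 (step 2): P = [4] / [6];  Q = [1] / [2]
  Insert 5 (step 3): P = [4, 5] / [6];  Q = [1, 3] / [2]
  Insert 7 (step 4): P = [4, 5, 7] / [6];  Q = [1, 3, 4] / [2]
  Insert 3 (step 5): P = [3, 5, 7] / [4] / [6];  Q = [1, 3, 4] / [2] / [5]
  Insert 8 (step 6): P = [3, 5, 7, 8] / [4] / [6];  Q = [1, 3, 4, 6] / [2] / [5]
  Insert 1 (step 7): P = [1, 5, 7, 8] / [3] / [4] / [6];  Q = [1, 3, 4, 6] / [2] / [5] / [7]
  Insert 2 (step 8): P = [1, 2, 7, 8] / [3, 5] / [4] / [6];  Q = [1, 3, 4, 6] / [2, 8] / [5] / [7]
Final shape: (4, 2, 1, 1).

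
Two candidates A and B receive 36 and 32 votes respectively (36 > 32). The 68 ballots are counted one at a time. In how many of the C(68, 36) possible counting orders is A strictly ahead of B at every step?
Strict-lead orderings = 1490397410607839734

Total orderings of the 68 votes with 36 for A: C(68, 36) = 25336755980333275478. By the Bertrand ballot formula (Cycle Lemma / reflection principle), the number of orderings in which A is strictly ahead of B throughout is (p − q)/(p + q) · C(p + q, p) = (36 − 32)/(36 + 32) · 25336755980333275478 = 1490397410607839734.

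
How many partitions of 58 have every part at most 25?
p(58, parts ≤ 25) = 671428

Use the recurrence p(n, m) = p(n, m−1) + p(n−m, m): either the largest part is < m (count p(n, m−1)) or the largest part is exactly m (remove one copy of m, count p(n−m, m)). With p(0, ·) = 1 this gives p(58, parts ≤ 25) = 671428. (By conjugating Young diagrams, this also counts partitions of 58 into at most 25 parts.)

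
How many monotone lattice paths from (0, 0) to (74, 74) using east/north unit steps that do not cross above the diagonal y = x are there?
C_74 = 311496878311103321137536291518809134027240

These NE paths below the diagonal are counted by the Catalan number C_n = (1/(n + 1)) · C(2n, n). For n = 74: C_74 = (1/75) · C(148, 74) = 23362265873332749085315221863910685052043000/75 = 311496878311103321137536291518809134027240.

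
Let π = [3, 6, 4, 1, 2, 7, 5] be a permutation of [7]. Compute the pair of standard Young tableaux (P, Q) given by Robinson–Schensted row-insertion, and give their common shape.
P = [1, 2, 5] / [3, 4, 7] / [6];  Q = [1, 2, 6] / [3, 5, 7] / [4];  common shape = (3, 3, 1)

Row-insert the values π_1, π_2, … into P one at a time, bumping the leftmost entry strictly greater than the inserted value down to the next row. The recording tableau Q records, in position (i, j), the step at which that cell was added to P.
  Insert 3 (step 1): P = [3];  Q = [1]
  Insert 6 (step 2): P = [3, 6];  Q = [1, 2]
  Insert 4 (step 3): P = [3, 4] / [6];  Q = [1, 2] / [3]
  Insert 1 (step 4): P = [1, 4] / [3] / [6];  Q = [1, 2] / [3] / [4]
  Insert 2 (step 5): P = [1, 2] / [3, 4] / [6];  Q = [1, 2] / [3, 5] / [4]
  Insert 7 (step 6): P = [1, 2, 7] / [3, 4] / [6];  Q = [1, 2, 6] / [3, 5] / [4]
  Insert 5 (step 7): P = [1, 2, 5] / [3, 4, 7] / [6];  Q = [1, 2, 6] / [3, 5, 7] / [4]
Final shape: (3, 3, 1).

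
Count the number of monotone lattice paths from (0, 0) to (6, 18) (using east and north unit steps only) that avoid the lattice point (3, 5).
Number of paths = 103236

Total paths from (0, 0) to (6, 18): C(24, 6) = 134596. Paths through (3, 5): (paths (0, 0) → (3, 5)) × (paths (3, 5) → (6, 18)) = C(8, 3) · C(16, 3) = 56 · 560 = 31360. Avoidance count = 134596 − 31360 = 103236.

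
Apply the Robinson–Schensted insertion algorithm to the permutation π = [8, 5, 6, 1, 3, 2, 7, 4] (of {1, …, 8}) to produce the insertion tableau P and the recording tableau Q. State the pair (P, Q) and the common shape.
P = [1, 2, 4] / [3, 6, 7] / [5] / [8];  Q = [1, 3, 7] / [2, 5, 8] / [4] / [6];  common shape = (3, 3, 1, 1)

Row-insert the values π_1, π_2, … into P one at a time, bumping the leftmost entry strictly greater than the inserted value down to the next row. The recording tableau Q records, in position (i, j), the step at which that cell was added to P.
  Insert 8 (step 1): P = [8];  Q = [1]
  Insert 5 (step 2): P = [5] / [8];  Q = [1] / [2]
  Insert 6 (step 3): P = [5, 6] / [8];  Q = [1, 3] / [2]
  Insert 1 (step 4): P = [1, 6] / [5] / [8];  Q = [1, 3] / [2] / [4]
  Insert 3 (step 5): P = [1, 3] / [5, 6] / [8];  Q = [1, 3] / [2, 5] / [4]
  Insert 2 (step 6): P = [1, 2] / [3, 6] / [5] / [8];  Q = [1, 3] / [2, 5] / [4] / [6]
  Insert 7 (step 7): P = [1, 2, 7] / [3, 6] / [5] / [8];  Q = [1, 3, 7] / [2, 5] / [4] / [6]
  Insert 4 (step 8): P = [1, 2, 4] / [3, 6, 7] / [5] / [8];  Q = [1, 3, 7] / [2, 5, 8] / [4] / [6]
Final shape: (3, 3, 1, 1).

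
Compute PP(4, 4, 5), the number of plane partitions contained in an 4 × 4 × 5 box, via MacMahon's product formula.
PP(4, 4, 5) = 1646568

Evaluate the triple product over i = 1..4, j = 1..4, k = 1..5. The factors are (2/1) · (3/2) · (4/3) · (5/4) · (6/5) · (3/2) · (4/3) · (5/4) · … (80 factors total). The numerators and denominators telescope so the product is an integer; carrying out the multiplication exactly gives PP(4, 4, 5) = 1646568.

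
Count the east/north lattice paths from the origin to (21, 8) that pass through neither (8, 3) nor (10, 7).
Number of paths = 2674749

Inclusion–exclusion. Total paths: C(29, 21) = 4292145. Through P₁: C(11, 8)·C(18, 13) = 1413720. Through P₂: C(17, 10)·C(12, 11) = 233376. Since P₁ is strictly southwest of P₂, a monotone path through both must visit P₁ then P₂; paths through both = C(11, 8)·C(6, 2)·C(12, 11) = 29700. Avoid both = 4292145 − 1413720 − 233376 + 29700 = 2674749.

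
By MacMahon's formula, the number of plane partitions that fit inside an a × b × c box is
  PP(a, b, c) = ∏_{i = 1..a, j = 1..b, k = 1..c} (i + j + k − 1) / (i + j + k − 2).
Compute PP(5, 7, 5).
PP(5, 7, 5) = 30107635272

Evaluate the triple product over i = 1..5, j = 1..7, k = 1..5. The factors are (2/1) · (3/2) · (4/3) · (5/4) · (6/5) · (3/2) · (4/3) · (5/4) · … (175 factors total). The numerators and denominators telescope so the product is an integer; carrying out the multiplication exactly gives PP(5, 7, 5) = 30107635272.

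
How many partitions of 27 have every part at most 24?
p(27, parts ≤ 24) = 3006

Use the recurrence p(n, m) = p(n, m−1) + p(n−m, m): either the largest part is < m (count p(n, m−1)) or the largest part is exactly m (remove one copy of m, count p(n−m, m)). With p(0, ·) = 1 this gives p(27, parts ≤ 24) = 3006. (By conjugating Young diagrams, this also counts partitions of 27 into at most 24 parts.)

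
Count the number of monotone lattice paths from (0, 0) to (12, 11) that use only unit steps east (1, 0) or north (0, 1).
Number of paths = 1352078

A monotone lattice path from (0, 0) to (12, 11) consists of 12 east steps and 11 north steps in some order, so it is determined by which 12 of the 23 steps are east. The count is C(23, 12) = 1352078.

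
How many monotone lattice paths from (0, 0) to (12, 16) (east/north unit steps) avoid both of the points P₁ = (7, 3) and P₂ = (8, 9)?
Number of paths = 21648495

Inclusion–exclusion. Total paths: C(28, 12) = 30421755. Through P₁: C(10, 7)·C(18, 5) = 1028160. Through P₂: C(17, 8)·C(11, 4) = 8022300. Since P₁ is strictly southwest of P₂, a monotone path through both must visit P₁ then P₂; paths through both = C(10, 7)·C(7, 1)·C(11, 4) = 277200. Avoid both = 30421755 − 1028160 − 8022300 + 277200 = 21648495.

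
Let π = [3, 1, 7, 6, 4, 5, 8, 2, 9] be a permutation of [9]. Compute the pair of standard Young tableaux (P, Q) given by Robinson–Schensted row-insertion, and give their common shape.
P = [1, 2, 5, 8, 9] / [3, 4] / [6] / [7];  Q = [1, 3, 6, 7, 9] / [2, 4] / [5] / [8];  common shape = (5, 2, 1, 1)

Row-insert the values π_1, π_2, … into P one at a time, bumping the leftmost entry strictly greater than the inserted value down to the next row. The recording tableau Q records, in position (i, j), the step at which that cell was added to P.
  Insert 3 (step 1): P = [3];  Q = [1]
  Insert 1 (step 2): P = [1] / [3];  Q = [1] / [2]
  Insert 7 (step 3): P = [1, 7] / [3];  Q = [1, 3] / [2]
  Insert 6 (step 4): P = [1, 6] / [3, 7];  Q = [1, 3] / [2, 4]
  Insert 4 (step 5): P = [1, 4] / [3, 6] / [7];  Q = [1, 3] / [2, 4] / [5]
  Insert 5 (step 6): P = [1, 4, 5] / [3, 6] / [7];  Q = [1, 3, 6] / [2, 4] / [5]
  Insert 8 (step 7): P = [1, 4, 5, 8] / [3, 6] / [7];  Q = [1, 3, 6, 7] / [2, 4] / [5]
  Insert 2 (step 8): P = [1, 2, 5, 8] / [3, 4] / [6] / [7];  Q = [1, 3, 6, 7] / [2, 4] / [5] / [8]
  Insert 9 (step 9): P = [1, 2, 5, 8, 9] / [3, 4] / [6] / [7];  Q = [1, 3, 6, 7, 9] / [2, 4] / [5] / [8]
Final shape: (5, 2, 1, 1).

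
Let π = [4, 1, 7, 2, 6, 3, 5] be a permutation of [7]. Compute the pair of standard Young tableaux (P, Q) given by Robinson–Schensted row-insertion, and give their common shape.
P = [1, 2, 3, 5] / [4, 6] / [7];  Q = [1, 3, 5, 7] / [2, 4] / [6];  common shape = (4, 2, 1)

Row-insert the values π_1, π_2, … into P one at a time, bumping the leftmost entry strictly greater than the inserted value down to the next row. The recording tableau Q records, in position (i, j), the step at which that cell was added to P.
  Insert 4 (step 1): P = [4];  Q = [1]
  Insert 1 (step 2): P = [1] / [4];  Q = [1] / [2]
  Insert 7 (step 3): P = [1, 7] / [4];  Q = [1, 3] / [2]
  Insert 2 (step 4): P = [1, 2] / [4, 7];  Q = [1, 3] / [2, 4]
  Insert 6 (step 5): P = [1, 2, 6] / [4, 7];  Q = [1, 3, 5] / [2, 4]
  Insert 3 (step 6): P = [1, 2, 3] / [4, 6] / [7];  Q = [1, 3, 5] / [2, 4] / [6]
  Insert 5 (step 7): P = [1, 2, 3, 5] / [4, 6] / [7];  Q = [1, 3, 5, 7] / [2, 4] / [6]
Final shape: (4, 2, 1).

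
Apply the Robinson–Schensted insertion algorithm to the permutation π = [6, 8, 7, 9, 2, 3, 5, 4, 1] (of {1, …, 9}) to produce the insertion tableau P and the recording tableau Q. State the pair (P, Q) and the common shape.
P = [1, 3, 4] / [2, 7, 9] / [5] / [6] / [8];  Q = [1, 2, 4] / [3, 6, 7] / [5] / [8] / [9];  common shape = (3, 3, 1, 1, 1)

Row-insert the values π_1, π_2, … into P one at a time, bumping the leftmost entry strictly greater than the inserted value down to the next row. The recording tableau Q records, in position (i, j), the step at which that cell was added to P.
  Insert 6 (step 1): P = [6];  Q = [1]
  Insert 8 (step 2): P = [6, 8];  Q = [1, 2]
  Insert 7 (step 3): P = [6, 7] / [8];  Q = [1, 2] / [3]
  Insert 9 (step 4): P = [6, 7, 9] / [8];  Q = [1, 2, 4] / [3]
  Insert 2 (step 5): P = [2, 7, 9] / [6] / [8];  Q = [1, 2, 4] / [3] / [5]
  Insert 3 (step 6): P = [2, 3, 9] / [6, 7] / [8];  Q = [1, 2, 4] / [3, 6] / [5]
  Insert 5 (step 7): P = [2, 3, 5] / [6, 7, 9] / [8];  Q = [1, 2, 4] / [3, 6, 7] / [5]
  Insert 4 (step 8): P = [2, 3, 4] / [5, 7, 9] / [6] / [8];  Q = [1, 2, 4] / [3, 6, 7] / [5] / [8]
  Insert 1 (step 9): P = [1, 3, 4] / [2, 7, 9] / [5] / [6] / [8];  Q = [1, 2, 4] / [3, 6, 7] / [5] / [8] / [9]
Final shape: (3, 3, 1, 1, 1).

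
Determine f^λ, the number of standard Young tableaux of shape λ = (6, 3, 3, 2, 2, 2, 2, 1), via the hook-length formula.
# SYT of shape (6, 3, 3, 2, 2, 2, 2, 1) = 189924000

Hook-length formula: f^λ = n! / Π hook(c), product over all cells c of the Young diagram. For λ = (6, 3, 3, 2, 2, 2, 2, 1), n = 21 boxes. Hook lengths by row (left-to-right, top-to-bottom): [13, 11, 6, 3, 2, 1]; [9, 7, 2]; [8, 6, 1]; [6, 4]; [5, 3]; [4, 2]; [3, 1]; [1]. Product of hooks = 269007298560. So f^λ = 21! / 269007298560 = 51090942171709440000 / 269007298560 = 189924000.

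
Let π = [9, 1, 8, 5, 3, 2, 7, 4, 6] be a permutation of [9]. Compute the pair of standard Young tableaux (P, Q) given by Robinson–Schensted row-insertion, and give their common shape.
P = [1, 2, 4, 6] / [3, 7] / [5] / [8] / [9];  Q = [1, 3, 7, 9] / [2, 8] / [4] / [5] / [6];  common shape = (4, 2, 1, 1, 1)

Row-insert the values π_1, π_2, … into P one at a time, bumping the leftmost entry strictly greater than the inserted value down to the next row. The recording tableau Q records, in position (i, j), the step at which that cell was added to P.
  Insert 9 (step 1): P = [9];  Q = [1]
  Insert 1 (step 2): P = [1] / [9];  Q = [1] / [2]
  Insert 8 (step 3): P = [1, 8] / [9];  Q = [1, 3] / [2]
  Insert 5 (step 4): P = [1, 5] / [8] / [9];  Q = [1, 3] / [2] / [4]
  Insert 3 (step 5): P = [1, 3] / [5] / [8] / [9];  Q = [1, 3] / [2] / [4] / [5]
  Insert 2 (step 6): P = [1, 2] / [3] / [5] / [8] / [9];  Q = [1, 3] / [2] / [4] / [5] / [6]
  Insert 7 (step 7): P = [1, 2, 7] / [3] / [5] / [8] / [9];  Q = [1, 3, 7] / [2] / [4] / [5] / [6]
  Insert 4 (step 8): P = [1, 2, 4] / [3, 7] / [5] / [8] / [9];  Q = [1, 3, 7] / [2, 8] / [4] / [5] / [6]
  Insert 6 (step 9): P = [1, 2, 4, 6] / [3, 7] / [5] / [8] / [9];  Q = [1, 3, 7, 9] / [2, 8] / [4] / [5] / [6]
Final shape: (4, 2, 1, 1, 1).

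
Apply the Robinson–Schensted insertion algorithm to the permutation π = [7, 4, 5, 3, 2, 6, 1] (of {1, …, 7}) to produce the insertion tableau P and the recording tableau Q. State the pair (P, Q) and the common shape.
P = [1, 5, 6] / [2] / [3] / [4] / [7];  Q = [1, 3, 6] / [2] / [4] / [5] / [7];  common shape = (3, 1, 1, 1, 1)

Row-insert the values π_1, π_2, … into P one at a time, bumping the leftmost entry strictly greater than the inserted value down to the next row. The recording tableau Q records, in position (i, j), the step at which that cell was added to P.
  Insert 7 (step 1): P = [7];  Q = [1]
  Insert 4 (step 2): P = [4] / [7];  Q = [1] / [2]
  Insert 5 (step 3): P = [4, 5] / [7];  Q = [1, 3] / [2]
  Insert 3 (step 4): P = [3, 5] / [4] / [7];  Q = [1, 3] / [2] / [4]
  Insert 2 (step 5): P = [2, 5] / [3] / [4] / [7];  Q = [1, 3] / [2] / [4] / [5]
  Insert 6 (step 6): P = [2, 5, 6] / [3] / [4] / [7];  Q = [1, 3, 6] / [2] / [4] / [5]
  Insert 1 (step 7): P = [1, 5, 6] / [2] / [3] / [4] / [7];  Q = [1, 3, 6] / [2] / [4] / [5] / [7]
Final shape: (3, 1, 1, 1, 1).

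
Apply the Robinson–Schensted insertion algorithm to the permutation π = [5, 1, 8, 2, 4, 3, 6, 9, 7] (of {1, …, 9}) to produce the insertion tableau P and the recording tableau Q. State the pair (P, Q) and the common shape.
P = [1, 2, 3, 6, 7] / [4, 8, 9] / [5];  Q = [1, 3, 5, 7, 8] / [2, 4, 9] / [6];  common shape = (5, 3, 1)

Row-insert the values π_1, π_2, … into P one at a time, bumping the leftmost entry strictly greater than the inserted value down to the next row. The recording tableau Q records, in position (i, j), the step at which that cell was added to P.
  Insert 5 (step 1): P = [5];  Q = [1]
  Insert 1 (step 2): P = [1] / [5];  Q = [1] / [2]
  Insert 8 (step 3): P = [1, 8] / [5];  Q = [1, 3] / [2]
  Insert 2 (step 4): P = [1, 2] / [5, 8];  Q = [1, 3] / [2, 4]
  Insert 4 (step 5): P = [1, 2, 4] / [5, 8];  Q = [1, 3, 5] / [2, 4]
  Insert 3 (step 6): P = [1, 2, 3] / [4, 8] / [5];  Q = [1, 3, 5] / [2, 4] / [6]
  Insert 6 (step 7): P = [1, 2, 3, 6] / [4, 8] / [5];  Q = [1, 3, 5, 7] / [2, 4] / [6]
  Insert 9 (step 8): P = [1, 2, 3, 6, 9] / [4, 8] / [5];  Q = [1, 3, 5, 7, 8] / [2, 4] / [6]
  Insert 7 (step 9): P = [1, 2, 3, 6, 7] / [4, 8, 9] / [5];  Q = [1, 3, 5, 7, 8] / [2, 4, 9] / [6]
Final shape: (5, 3, 1).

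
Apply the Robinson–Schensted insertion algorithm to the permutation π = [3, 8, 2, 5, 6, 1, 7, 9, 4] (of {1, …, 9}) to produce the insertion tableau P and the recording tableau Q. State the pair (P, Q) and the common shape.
P = [1, 4, 6, 7, 9] / [2, 5] / [3, 8];  Q = [1, 2, 5, 7, 8] / [3, 4] / [6, 9];  common shape = (5, 2, 2)

Row-insert the values π_1, π_2, … into P one at a time, bumping the leftmost entry strictly greater than the inserted value down to the next row. The recording tableau Q records, in position (i, j), the step at which that cell was added to P.
  Insert 3 (step 1): P = [3];  Q = [1]
  Insert 8 (step 2): P = [3, 8];  Q = [1, 2]
  Insert 2 (step 3): P = [2, 8] / [3];  Q = [1, 2] / [3]
  Insert 5 (step 4): P = [2, 5] / [3, 8];  Q = [1, 2] / [3, 4]
  Insert 6 (step 5): P = [2, 5, 6] / [3, 8];  Q = [1, 2, 5] / [3, 4]
  Insert 1 (step 6): P = [1, 5, 6] / [2, 8] / [3];  Q = [1, 2, 5] / [3, 4] / [6]
  Insert 7 (step 7): P = [1, 5, 6, 7] / [2, 8] / [3];  Q = [1, 2, 5, 7] / [3, 4] / [6]
  Insert 9 (step 8): P = [1, 5, 6, 7, 9] / [2, 8] / [3];  Q = [1, 2, 5, 7, 8] / [3, 4] / [6]
  Insert 4 (step 9): P = [1, 4, 6, 7, 9] / [2, 5] / [3, 8];  Q = [1, 2, 5, 7, 8] / [3, 4] / [6, 9]
Final shape: (5, 2, 2).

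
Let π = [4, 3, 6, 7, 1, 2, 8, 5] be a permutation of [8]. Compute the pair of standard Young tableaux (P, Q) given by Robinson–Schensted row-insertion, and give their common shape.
P = [1, 2, 5, 8] / [3, 6, 7] / [4];  Q = [1, 3, 4, 7] / [2, 6, 8] / [5];  common shape = (4, 3, 1)

Row-insert the values π_1, π_2, … into P one at a time, bumping the leftmost entry strictly greater than the inserted value down to the next row. The recording tableau Q records, in position (i, j), the step at which that cell was added to P.
  Insert 4 (step 1): P = [4];  Q = [1]
  Insert 3 (step 2): P = [3] / [4];  Q = [1] / [2]
  Insert 6 (step 3): P = [3, 6] / [4];  Q = [1, 3] / [2]
  Insert 7 (step 4): P = [3, 6, 7] / [4];  Q = [1, 3, 4] / [2]
  Insert 1 (step 5): P = [1, 6, 7] / [3] / [4];  Q = [1, 3, 4] / [2] / [5]
  Insert 2 (step 6): P = [1, 2, 7] / [3, 6] / [4];  Q = [1, 3, 4] / [2, 6] / [5]
  Insert 8 (step 7): P = [1, 2, 7, 8] / [3, 6] / [4];  Q = [1, 3, 4, 7] / [2, 6] / [5]
  Insert 5 (step 8): P = [1, 2, 5, 8] / [3, 6, 7] / [4];  Q = [1, 3, 4, 7] / [2, 6, 8] / [5]
Final shape: (4, 3, 1).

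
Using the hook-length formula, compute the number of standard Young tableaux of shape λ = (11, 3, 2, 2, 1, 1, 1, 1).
# SYT of shape (11, 3, 2, 2, 1, 1, 1, 1) = 164148600

Hook-length formula: f^λ = n! / Π hook(c), product over all cells c of the Young diagram. For λ = (11, 3, 2, 2, 1, 1, 1, 1), n = 22 boxes. Hook lengths by row (left-to-right, top-to-bottom): [18, 13, 10, 8, 7, 6, 5, 4, 3, 2, 1]; [9, 4, 1]; [7, 2]; [6, 1]; [4]; [3]; [2]; [1]. Product of hooks = 6847458508800. So f^λ = 22! / 6847458508800 = 1124000727777607680000 / 6847458508800 = 164148600.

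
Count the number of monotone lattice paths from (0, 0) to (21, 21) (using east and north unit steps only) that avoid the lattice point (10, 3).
Number of paths = 528363049500

Total paths from (0, 0) to (21, 21): C(42, 21) = 538257874440. Paths through (10, 3): (paths (0, 0) → (10, 3)) × (paths (10, 3) → (21, 21)) = C(13, 10) · C(29, 11) = 286 · 34597290 = 9894824940. Avoidance count = 538257874440 − 9894824940 = 528363049500.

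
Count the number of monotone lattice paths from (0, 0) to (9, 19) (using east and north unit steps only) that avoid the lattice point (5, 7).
Number of paths = 5465460

Total paths from (0, 0) to (9, 19): C(28, 9) = 6906900. Paths through (5, 7): (paths (0, 0) → (5, 7)) × (paths (5, 7) → (9, 19)) = C(12, 5) · C(16, 4) = 792 · 1820 = 1441440. Avoidance count = 6906900 − 1441440 = 5465460.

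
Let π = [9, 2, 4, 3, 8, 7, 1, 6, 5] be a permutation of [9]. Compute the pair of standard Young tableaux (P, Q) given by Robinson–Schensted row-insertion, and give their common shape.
P = [1, 3, 5] / [2, 6] / [4, 7] / [8] / [9];  Q = [1, 3, 5] / [2, 6] / [4, 8] / [7] / [9];  common shape = (3, 2, 2, 1, 1)

Row-insert the values π_1, π_2, … into P one at a time, bumping the leftmost entry strictly greater than the inserted value down to the next row. The recording tableau Q records, in position (i, j), the step at which that cell was added to P.
  Insert 9 (step 1): P = [9];  Q = [1]
  Insert 2 (step 2): P = [2] / [9];  Q = [1] / [2]
  Insert 4 (step 3): P = [2, 4] / [9];  Q = [1, 3] / [2]
  Insert 3 (step 4): P = [2, 3] / [4] / [9];  Q = [1, 3] / [2] / [4]
  Insert 8 (step 5): P = [2, 3, 8] / [4] / [9];  Q = [1, 3, 5] / [2] / [4]
  Insert 7 (step 6): P = [2, 3, 7] / [4, 8] / [9];  Q = [1, 3, 5] / [2, 6] / [4]
  Insert 1 (step 7): P = [1, 3, 7] / [2, 8] / [4] / [9];  Q = [1, 3, 5] / [2, 6] / [4] / [7]
  Insert 6 (step 8): P = [1, 3, 6] / [2, 7] / [4, 8] / [9];  Q = [1, 3, 5] / [2, 6] / [4, 8] / [7]
  Insert 5 (step 9): P = [1, 3, 5] / [2, 6] / [4, 7] / [8] / [9];  Q = [1, 3, 5] / [2, 6] / [4, 8] / [7] / [9]
Final shape: (3, 2, 2, 1, 1).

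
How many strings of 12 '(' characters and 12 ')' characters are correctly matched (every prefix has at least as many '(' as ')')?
C_12 = 208012

These balanced parentheses are counted by the Catalan number C_n = (1/(n + 1)) · C(2n, n). For n = 12: C_12 = (1/13) · C(24, 12) = 2704156/13 = 208012.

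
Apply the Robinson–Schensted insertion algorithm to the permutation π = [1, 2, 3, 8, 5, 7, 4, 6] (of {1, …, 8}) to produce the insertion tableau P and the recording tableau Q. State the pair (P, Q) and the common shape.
P = [1, 2, 3, 4, 6] / [5, 7] / [8];  Q = [1, 2, 3, 4, 6] / [5, 8] / [7];  common shape = (5, 2, 1)

Row-insert the values π_1, π_2, … into P one at a time, bumping the leftmost entry strictly greater than the inserted value down to the next row. The recording tableau Q records, in position (i, j), the step at which that cell was added to P.
  Insert 1 (step 1): P = [1];  Q = [1]
  Insert 2 (step 2): P = [1, 2];  Q = [1, 2]
  Insert 3 (step 3): P = [1, 2, 3];  Q = [1, 2, 3]
  Insert 8 (step 4): P = [1, 2, 3, 8];  Q = [1, 2, 3, 4]
  Insert 5 (step 5): P = [1, 2, 3, 5] / [8];  Q = [1, 2, 3, 4] / [5]
  Insert 7 (step 6): P = [1, 2, 3, 5, 7] / [8];  Q = [1, 2, 3, 4, 6] / [5]
  Insert 4 (step 7): P = [1, 2, 3, 4, 7] / [5] / [8];  Q = [1, 2, 3, 4, 6] / [5] / [7]
  Insert 6 (step 8): P = [1, 2, 3, 4, 6] / [5, 7] / [8];  Q = [1, 2, 3, 4, 6] / [5, 8] / [7]
Final shape: (5, 2, 1).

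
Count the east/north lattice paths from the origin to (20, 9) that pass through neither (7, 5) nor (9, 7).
Number of paths = 7608381

Inclusion–exclusion. Total paths: C(29, 20) = 10015005. Through P₁: C(12, 7)·C(17, 13) = 1884960. Through P₂: C(16, 9)·C(13, 11) = 892320. Since P₁ is strictly southwest of P₂, a monotone path through both must visit P₁ then P₂; paths through both = C(12, 7)·C(4, 2)·C(13, 11) = 370656. Avoid both = 10015005 − 1884960 − 892320 + 370656 = 7608381.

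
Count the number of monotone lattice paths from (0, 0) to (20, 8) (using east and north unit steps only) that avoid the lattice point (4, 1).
Number of paths = 1882320

Total paths from (0, 0) to (20, 8): C(28, 20) = 3108105. Paths through (4, 1): (paths (0, 0) → (4, 1)) × (paths (4, 1) → (20, 8)) = C(5, 4) · C(23, 16) = 5 · 245157 = 1225785. Avoidance count = 3108105 − 1225785 = 1882320.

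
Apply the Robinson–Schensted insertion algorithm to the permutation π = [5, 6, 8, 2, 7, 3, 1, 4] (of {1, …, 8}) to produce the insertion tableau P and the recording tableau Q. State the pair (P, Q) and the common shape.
P = [1, 3, 4] / [2, 6, 7] / [5] / [8];  Q = [1, 2, 3] / [4, 5, 8] / [6] / [7];  common shape = (3, 3, 1, 1)

Row-insert the values π_1, π_2, … into P one at a time, bumping the leftmost entry strictly greater than the inserted value down to the next row. The recording tableau Q records, in position (i, j), the step at which that cell was added to P.
  Insert 5 (step 1): P = [5];  Q = [1]
  Insert 6 (step 2): P = [5, 6];  Q = [1, 2]
  Insert 8 (step 3): P = [5, 6, 8];  Q = [1, 2, 3]
  Insert 2 (step 4): P = [2, 6, 8] / [5];  Q = [1, 2, 3] / [4]
  Insert 7 (step 5): P = [2, 6, 7] / [5, 8];  Q = [1, 2, 3] / [4, 5]
  Insert 3 (step 6): P = [2, 3, 7] / [5, 6] / [8];  Q = [1, 2, 3] / [4, 5] / [6]
  Insert 1 (step 7): P = [1, 3, 7] / [2, 6] / [5] / [8];  Q = [1, 2, 3] / [4, 5] / [6] / [7]
  Insert 4 (step 8): P = [1, 3, 4] / [2, 6, 7] / [5] / [8];  Q = [1, 2, 3] / [4, 5, 8] / [6] / [7]
Final shape: (3, 3, 1, 1).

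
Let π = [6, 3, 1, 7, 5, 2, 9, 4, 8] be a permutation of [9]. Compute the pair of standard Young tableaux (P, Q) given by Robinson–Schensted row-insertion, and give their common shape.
P = [1, 2, 4, 8] / [3, 5, 9] / [6, 7];  Q = [1, 4, 7, 9] / [2, 5, 8] / [3, 6];  common shape = (4, 3, 2)

Row-insert the values π_1, π_2, … into P one at a time, bumping the leftmost entry strictly greater than the inserted value down to the next row. The recording tableau Q records, in position (i, j), the step at which that cell was added to P.
  Insert 6 (step 1): P = [6];  Q = [1]
  Insert 3 (step 2): P = [3] / [6];  Q = [1] / [2]
  Insert 1 (step 3): P = [1] / [3] / [6];  Q = [1] / [2] / [3]
  Insert 7 (step 4): P = [1, 7] / [3] / [6];  Q = [1, 4] / [2] / [3]
  Insert 5 (step 5): P = [1, 5] / [3, 7] / [6];  Q = [1, 4] / [2, 5] / [3]
  Insert 2 (step 6): P = [1, 2] / [3, 5] / [6, 7];  Q = [1, 4] / [2, 5] / [3, 6]
  Insert 9 (step 7): P = [1, 2, 9] / [3, 5] / [6, 7];  Q = [1, 4, 7] / [2, 5] / [3, 6]
  Insert 4 (step 8): P = [1, 2, 4] / [3, 5, 9] / [6, 7];  Q = [1, 4, 7] / [2, 5, 8] / [3, 6]
  Insert 8 (step 9): P = [1, 2, 4, 8] / [3, 5, 9] / [6, 7];  Q = [1, 4, 7, 9] / [2, 5, 8] / [3, 6]
Final shape: (4, 3, 2).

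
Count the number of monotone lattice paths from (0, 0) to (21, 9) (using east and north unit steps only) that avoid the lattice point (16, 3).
Number of paths = 13859472

Total paths from (0, 0) to (21, 9): C(30, 21) = 14307150. Paths through (16, 3): (paths (0, 0) → (16, 3)) × (paths (16, 3) → (21, 9)) = C(19, 16) · C(11, 5) = 969 · 462 = 447678. Avoidance count = 14307150 − 447678 = 13859472.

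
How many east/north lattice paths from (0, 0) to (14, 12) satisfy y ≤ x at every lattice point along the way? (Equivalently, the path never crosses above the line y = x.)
Number of paths = 1931540

By the reflection principle (André's argument), the number of monotone paths to (14, 12) with n ≤ m that never go above y = x is C(26, 14) − C(26, 15) = 9657700 − 7726160 = 1931540.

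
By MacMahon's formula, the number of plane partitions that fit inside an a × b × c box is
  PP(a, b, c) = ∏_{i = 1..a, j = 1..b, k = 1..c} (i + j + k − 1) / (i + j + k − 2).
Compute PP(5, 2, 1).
PP(5, 2, 1) = 21

Evaluate the triple product over i = 1..5, j = 1..2, k = 1..1. The factors are (2/1) · (3/2) · (3/2) · (4/3) · (4/3) · (5/4) · (5/4) · (6/5) · … (10 factors total). The numerators and denominators telescope so the product is an integer; carrying out the multiplication exactly gives PP(5, 2, 1) = 21.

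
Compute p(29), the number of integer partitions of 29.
p(29) = 4565

Compute p(n) via the recurrence p(n, m) = p(n, m−1) + p(n−m, m), where p(n, m) counts partitions of n with all parts ≤ m and p(n) = p(n, n). The base cases are p(0, m) = 1 and p(n, 0) = 0 for n > 0. Filling the table yields p(29) = 4565. (Euler's pentagonal recurrence is an alternative.)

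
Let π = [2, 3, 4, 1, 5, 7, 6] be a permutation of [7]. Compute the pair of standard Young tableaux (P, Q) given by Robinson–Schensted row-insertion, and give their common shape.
P = [1, 3, 4, 5, 6] / [2, 7];  Q = [1, 2, 3, 5, 6] / [4, 7];  common shape = (5, 2)

Row-insert the values π_1, π_2, … into P one at a time, bumping the leftmost entry strictly greater than the inserted value down to the next row. The recording tableau Q records, in position (i, j), the step at which that cell was added to P.
  Insert 2 (step 1): P = [2];  Q = [1]
  Insert 3 (step 2): P = [2, 3];  Q = [1, 2]
  Insert 4 (step 3): P = [2, 3, 4];  Q = [1, 2, 3]
  Insert 1 (step 4): P = [1, 3, 4] / [2];  Q = [1, 2, 3] / [4]
  Insert 5 (step 5): P = [1, 3, 4, 5] / [2];  Q = [1, 2, 3, 5] / [4]
  Insert 7 (step 6): P = [1, 3, 4, 5, 7] / [2];  Q = [1, 2, 3, 5, 6] / [4]
  Insert 6 (step 7): P = [1, 3, 4, 5, 6] / [2, 7];  Q = [1, 2, 3, 5, 6] / [4, 7]
Final shape: (5, 2).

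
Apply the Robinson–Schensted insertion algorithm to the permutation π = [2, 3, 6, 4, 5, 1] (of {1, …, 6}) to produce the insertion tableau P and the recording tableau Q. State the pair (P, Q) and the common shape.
P = [1, 3, 4, 5] / [2] / [6];  Q = [1, 2, 3, 5] / [4] / [6];  common shape = (4, 1, 1)

Row-insert the values π_1, π_2, … into P one at a time, bumping the leftmost entry strictly greater than the inserted value down to the next row. The recording tableau Q records, in position (i, j), the step at which that cell was added to P.
  Insert 2 (step 1): P = [2];  Q = [1]
  Insert 3 (step 2): P = [2, 3];  Q = [1, 2]
  Insert 6 (step 3): P = [2, 3, 6];  Q = [1, 2, 3]
  Insert 4 (step 4): P = [2, 3, 4] / [6];  Q = [1, 2, 3] / [4]
  Insert 5 (step 5): P = [2, 3, 4, 5] / [6];  Q = [1, 2, 3, 5] / [4]
  Insert 1 (step 6): P = [1, 3, 4, 5] / [2] / [6];  Q = [1, 2, 3, 5] / [4] / [6]
Final shape: (4, 1, 1).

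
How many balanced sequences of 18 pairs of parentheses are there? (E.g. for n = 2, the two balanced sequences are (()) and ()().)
C_18 = 477638700

These balanced parentheses are counted by the Catalan number C_n = (1/(n + 1)) · C(2n, n). For n = 18: C_18 = (1/19) · C(36, 18) = 9075135300/19 = 477638700.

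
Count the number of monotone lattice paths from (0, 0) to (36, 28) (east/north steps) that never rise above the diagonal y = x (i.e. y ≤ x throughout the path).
Number of paths = 272133314509923216

By the reflection principle (André's argument), the number of monotone paths to (36, 28) with n ≤ m that never go above y = x is C(64, 36) − C(64, 37) = 1118770292985239888 − 846636978475316672 = 272133314509923216.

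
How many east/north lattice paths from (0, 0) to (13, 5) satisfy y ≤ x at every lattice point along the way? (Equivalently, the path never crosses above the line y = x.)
Number of paths = 5508

By the reflection principle (André's argument), the number of monotone paths to (13, 5) with n ≤ m that never go above y = x is C(18, 13) − C(18, 14) = 8568 − 3060 = 5508.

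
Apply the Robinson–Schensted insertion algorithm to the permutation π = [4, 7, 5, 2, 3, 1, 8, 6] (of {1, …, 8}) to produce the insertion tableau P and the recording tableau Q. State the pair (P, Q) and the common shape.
P = [1, 3, 6] / [2, 5, 8] / [4] / [7];  Q = [1, 2, 7] / [3, 5, 8] / [4] / [6];  common shape = (3, 3, 1, 1)

Row-insert the values π_1, π_2, … into P one at a time, bumping the leftmost entry strictly greater than the inserted value down to the next row. The recording tableau Q records, in position (i, j), the step at which that cell was added to P.
  Insert 4 (step 1): P = [4];  Q = [1]
  Insert 7 (step 2): P = [4, 7];  Q = [1, 2]
  Insert 5 (step 3): P = [4, 5] / [7];  Q = [1, 2] / [3]
  Insert 2 (step 4): P = [2, 5] / [4] / [7];  Q = [1, 2] / [3] / [4]
  Insert 3 (step 5): P = [2, 3] / [4, 5] / [7];  Q = [1, 2] / [3, 5] / [4]
  Insert 1 (step 6): P = [1, 3] / [2, 5] / [4] / [7];  Q = [1, 2] / [3, 5] / [4] / [6]
  Insert 8 (step 7): P = [1, 3, 8] / [2, 5] / [4] / [7];  Q = [1, 2, 7] / [3, 5] / [4] / [6]
  Insert 6 (step 8): P = [1, 3, 6] / [2, 5, 8] / [4] / [7];  Q = [1, 2, 7] / [3, 5, 8] / [4] / [6]
Final shape: (3, 3, 1, 1).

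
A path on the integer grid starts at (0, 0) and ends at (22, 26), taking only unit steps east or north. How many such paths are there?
Number of paths = 27385657281648

A monotone lattice path from (0, 0) to (22, 26) consists of 22 east steps and 26 north steps in some order, so it is determined by which 22 of the 48 steps are east. The count is C(48, 22) = 27385657281648.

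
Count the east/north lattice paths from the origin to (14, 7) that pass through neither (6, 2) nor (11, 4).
Number of paths = 64704

Inclusion–exclusion. Total paths: C(21, 14) = 116280. Through P₁: C(8, 6)·C(13, 8) = 36036. Through P₂: C(15, 11)·C(6, 3) = 27300. Since P₁ is strictly southwest of P₂, a monotone path through both must visit P₁ then P₂; paths through both = C(8, 6)·C(7, 5)·C(6, 3) = 11760. Avoid both = 116280 − 36036 − 27300 + 11760 = 64704.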